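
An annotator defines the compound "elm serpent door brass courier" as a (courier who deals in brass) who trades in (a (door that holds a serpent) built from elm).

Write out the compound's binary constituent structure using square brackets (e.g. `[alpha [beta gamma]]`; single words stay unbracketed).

[[elm [serpent door]] [brass courier]]

The outermost head in the paraphrase is "courier" (specifically "brass courier"), modified by "elm serpent door".
"elm serpent door" → head "door" (specifically "serpent door"), modifier "elm".
"serpent door" → head "door", modifier "serpent".
"brass courier" → head "courier", modifier "brass".
Assembled: [[elm [serpent door]] [brass courier]].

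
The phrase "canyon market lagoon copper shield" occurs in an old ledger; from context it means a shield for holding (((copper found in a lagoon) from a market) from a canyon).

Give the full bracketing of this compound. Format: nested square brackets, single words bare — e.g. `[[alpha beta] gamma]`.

[[canyon [market [lagoon copper]]] shield]

At the top level: head "shield"; modifier "canyon market lagoon copper".
Inside "canyon market lagoon copper": head "copper" (specifically "market lagoon copper"), modifier "canyon".
Inside "market lagoon copper": head "copper" (specifically "lagoon copper"), modifier "market".
Inside "lagoon copper": head "copper", modifier "lagoon".
So the structure is [[canyon [market [lagoon copper]]] shield].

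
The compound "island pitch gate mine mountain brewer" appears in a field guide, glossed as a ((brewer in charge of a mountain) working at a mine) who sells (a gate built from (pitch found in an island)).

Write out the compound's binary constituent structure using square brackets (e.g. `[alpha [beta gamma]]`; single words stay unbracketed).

[[[island pitch] gate] [mine [mountain brewer]]]

The outermost head in the paraphrase is "brewer" (specifically "mine mountain brewer"), modified by "island pitch gate".
"island pitch gate" → head "gate", modifier "island pitch".
"island pitch" → head "pitch", modifier "island".
"mine mountain brewer" → head "brewer" (specifically "mountain brewer"), modifier "mine".
"mountain brewer" → head "brewer", modifier "mountain".
So the structure is [[[island pitch] gate] [mine [mountain brewer]]].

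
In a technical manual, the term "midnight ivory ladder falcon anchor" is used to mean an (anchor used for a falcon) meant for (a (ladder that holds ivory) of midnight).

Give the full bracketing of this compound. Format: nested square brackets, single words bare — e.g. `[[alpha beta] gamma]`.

[[midnight [ivory ladder]] [falcon anchor]]

At the top level: head "anchor" (specifically "falcon anchor"); modifier "midnight ivory ladder".
"midnight ivory ladder" → head "ladder" (specifically "ivory ladder"), modifier "midnight".
"ivory ladder" → head "ladder", modifier "ivory".
"falcon anchor" → head "anchor", modifier "falcon".
So the structure is [[midnight [ivory ladder]] [falcon anchor]].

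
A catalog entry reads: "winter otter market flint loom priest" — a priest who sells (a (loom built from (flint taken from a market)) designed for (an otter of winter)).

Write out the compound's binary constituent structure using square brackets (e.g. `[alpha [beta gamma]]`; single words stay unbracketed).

At the top level: head "priest"; modifier "winter otter market flint loom".
"winter otter market flint loom" → head "loom" (specifically "market flint loom"), modifier "winter otter".
"winter otter" → head "otter", modifier "winter".
"market flint loom" → head "loom", modifier "market flint".
"market flint" → head "flint", modifier "market".
Putting it together: [[[winter otter] [[market flint] loom]] priest].

[[[winter otter] [[market flint] loom]] priest]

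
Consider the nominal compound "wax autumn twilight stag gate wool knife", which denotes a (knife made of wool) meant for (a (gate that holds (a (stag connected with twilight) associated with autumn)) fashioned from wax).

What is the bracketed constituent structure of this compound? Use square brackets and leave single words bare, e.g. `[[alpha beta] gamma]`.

Whole compound: head "knife" (specifically "wool knife"), modifier "wax autumn twilight stag gate".
"wax autumn twilight stag gate" → head "gate" (specifically "autumn twilight stag gate"), modifier "wax".
"autumn twilight stag gate" → head "gate", modifier "autumn twilight stag".
"autumn twilight stag" → head "stag" (specifically "twilight stag"), modifier "autumn".
"twilight stag" → head "stag", modifier "twilight".
"wool knife" → head "knife", modifier "wool".
Assembled: [[wax [[autumn [twilight stag]] gate]] [wool knife]].

[[wax [[autumn [twilight stag]] gate]] [wool knife]]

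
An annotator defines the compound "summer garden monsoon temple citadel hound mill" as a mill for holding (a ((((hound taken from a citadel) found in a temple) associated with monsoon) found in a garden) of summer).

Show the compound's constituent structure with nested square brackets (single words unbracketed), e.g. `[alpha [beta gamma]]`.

The outermost head in the paraphrase is "mill", modified by "summer garden monsoon temple citadel hound".
"summer garden monsoon temple citadel hound" → head "hound" (specifically "garden monsoon temple citadel hound"), modifier "summer".
"garden monsoon temple citadel hound" → head "hound" (specifically "monsoon temple citadel hound"), modifier "garden".
"monsoon temple citadel hound" → head "hound" (specifically "temple citadel hound"), modifier "monsoon".
"temple citadel hound" → head "hound" (specifically "citadel hound"), modifier "temple".
"citadel hound" → head "hound", modifier "citadel".
Assembled: [[summer [garden [monsoon [temple [citadel hound]]]]] mill].

[[summer [garden [monsoon [temple [citadel hound]]]]] mill]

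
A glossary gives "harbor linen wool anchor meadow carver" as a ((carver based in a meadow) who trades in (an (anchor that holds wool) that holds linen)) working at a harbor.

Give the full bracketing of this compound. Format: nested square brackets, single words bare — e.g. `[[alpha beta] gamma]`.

[harbor [[linen [wool anchor]] [meadow carver]]]

The outermost head in the paraphrase is "carver" (specifically "linen wool anchor meadow carver"), modified by "harbor".
Inside "linen wool anchor meadow carver": head "carver" (specifically "meadow carver"), modifier "linen wool anchor".
Inside "linen wool anchor": head "anchor" (specifically "wool anchor"), modifier "linen".
Inside "wool anchor": head "anchor", modifier "wool".
Inside "meadow carver": head "carver", modifier "meadow".
So the structure is [harbor [[linen [wool anchor]] [meadow carver]]].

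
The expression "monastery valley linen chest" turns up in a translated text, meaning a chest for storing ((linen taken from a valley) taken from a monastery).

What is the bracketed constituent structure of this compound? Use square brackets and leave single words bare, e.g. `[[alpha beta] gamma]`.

[[monastery [valley linen]] chest]

Overall it is a kind of chest; the modifier is "monastery valley linen".
Inside "monastery valley linen": head "linen" (specifically "valley linen"), modifier "monastery".
Inside "valley linen": head "linen", modifier "valley".
So the structure is [[monastery [valley linen]] chest].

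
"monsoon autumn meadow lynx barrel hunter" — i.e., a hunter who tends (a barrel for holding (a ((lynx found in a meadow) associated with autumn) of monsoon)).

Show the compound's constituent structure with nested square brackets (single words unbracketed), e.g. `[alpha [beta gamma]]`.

[[[monsoon [autumn [meadow lynx]]] barrel] hunter]

Whole compound: head "hunter", modifier "monsoon autumn meadow lynx barrel".
Within "monsoon autumn meadow lynx barrel", the head is "barrel" and the modifier is "monsoon autumn meadow lynx".
Within "monsoon autumn meadow lynx", the head is "lynx" (specifically "autumn meadow lynx") and the modifier is "monsoon".
Within "autumn meadow lynx", the head is "lynx" (specifically "meadow lynx") and the modifier is "autumn".
Within "meadow lynx", the head is "lynx" and the modifier is "meadow".
Putting it together: [[[monsoon [autumn [meadow lynx]]] barrel] hunter].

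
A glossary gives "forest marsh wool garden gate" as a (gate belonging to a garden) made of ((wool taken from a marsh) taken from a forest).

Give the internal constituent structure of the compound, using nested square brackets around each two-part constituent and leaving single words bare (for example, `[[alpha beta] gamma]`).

[[forest [marsh wool]] [garden gate]]

Overall it is a kind of gate (specifically "garden gate"); the modifier is "forest marsh wool".
Inside "forest marsh wool": head "wool" (specifically "marsh wool"), modifier "forest".
Inside "marsh wool": head "wool", modifier "marsh".
Inside "garden gate": head "gate", modifier "garden".
So the structure is [[forest [marsh wool]] [garden gate]].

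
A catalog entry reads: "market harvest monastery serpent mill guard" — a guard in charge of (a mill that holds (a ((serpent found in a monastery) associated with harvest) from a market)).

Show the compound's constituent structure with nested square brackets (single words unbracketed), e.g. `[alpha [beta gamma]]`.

[[[market [harvest [monastery serpent]]] mill] guard]

The outermost head in the paraphrase is "guard", modified by "market harvest monastery serpent mill".
Within "market harvest monastery serpent mill", the head is "mill" and the modifier is "market harvest monastery serpent".
Within "market harvest monastery serpent", the head is "serpent" (specifically "harvest monastery serpent") and the modifier is "market".
Within "harvest monastery serpent", the head is "serpent" (specifically "monastery serpent") and the modifier is "harvest".
Within "monastery serpent", the head is "serpent" and the modifier is "monastery".
Assembled: [[[market [harvest [monastery serpent]]] mill] guard].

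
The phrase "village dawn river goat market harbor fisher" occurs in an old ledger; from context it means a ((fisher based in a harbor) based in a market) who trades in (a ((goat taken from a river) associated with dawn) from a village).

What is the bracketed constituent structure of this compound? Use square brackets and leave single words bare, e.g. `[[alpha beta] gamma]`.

Whole compound: head "fisher" (specifically "market harbor fisher"), modifier "village dawn river goat".
"village dawn river goat" → head "goat" (specifically "dawn river goat"), modifier "village".
"dawn river goat" → head "goat" (specifically "river goat"), modifier "dawn".
"river goat" → head "goat", modifier "river".
"market harbor fisher" → head "fisher" (specifically "harbor fisher"), modifier "market".
"harbor fisher" → head "fisher", modifier "harbor".
Putting it together: [[village [dawn [river goat]]] [market [harbor fisher]]].

[[village [dawn [river goat]]] [market [harbor fisher]]]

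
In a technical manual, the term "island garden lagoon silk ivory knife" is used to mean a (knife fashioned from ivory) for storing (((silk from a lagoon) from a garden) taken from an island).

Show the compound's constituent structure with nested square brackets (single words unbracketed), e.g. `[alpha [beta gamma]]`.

[[island [garden [lagoon silk]]] [ivory knife]]

At the top level: head "knife" (specifically "ivory knife"); modifier "island garden lagoon silk".
Inside "island garden lagoon silk": head "silk" (specifically "garden lagoon silk"), modifier "island".
Inside "garden lagoon silk": head "silk" (specifically "lagoon silk"), modifier "garden".
Inside "lagoon silk": head "silk", modifier "lagoon".
Inside "ivory knife": head "knife", modifier "ivory".
Putting it together: [[island [garden [lagoon silk]]] [ivory knife]].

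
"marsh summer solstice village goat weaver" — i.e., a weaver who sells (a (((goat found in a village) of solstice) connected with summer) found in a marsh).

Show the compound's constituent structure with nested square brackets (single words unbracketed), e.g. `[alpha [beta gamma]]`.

[[marsh [summer [solstice [village goat]]]] weaver]

Whole compound: head "weaver", modifier "marsh summer solstice village goat".
Within "marsh summer solstice village goat", the head is "goat" (specifically "summer solstice village goat") and the modifier is "marsh".
Within "summer solstice village goat", the head is "goat" (specifically "solstice village goat") and the modifier is "summer".
Within "solstice village goat", the head is "goat" (specifically "village goat") and the modifier is "solstice".
Within "village goat", the head is "goat" and the modifier is "village".
Assembled: [[marsh [summer [solstice [village goat]]]] weaver].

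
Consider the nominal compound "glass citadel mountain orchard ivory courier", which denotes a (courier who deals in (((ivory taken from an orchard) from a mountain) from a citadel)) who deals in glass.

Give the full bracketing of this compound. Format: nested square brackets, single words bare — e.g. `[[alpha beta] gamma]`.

Overall it is a kind of courier (specifically "citadel mountain orchard ivory courier"); the modifier is "glass".
"citadel mountain orchard ivory courier" → head "courier", modifier "citadel mountain orchard ivory".
"citadel mountain orchard ivory" → head "ivory" (specifically "mountain orchard ivory"), modifier "citadel".
"mountain orchard ivory" → head "ivory" (specifically "orchard ivory"), modifier "mountain".
"orchard ivory" → head "ivory", modifier "orchard".
Assembled: [glass [[citadel [mountain [orchard ivory]]] courier]].

[glass [[citadel [mountain [orchard ivory]]] courier]]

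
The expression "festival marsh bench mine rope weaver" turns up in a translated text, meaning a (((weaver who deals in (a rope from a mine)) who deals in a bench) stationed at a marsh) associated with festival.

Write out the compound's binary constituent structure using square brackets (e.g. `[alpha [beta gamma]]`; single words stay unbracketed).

[festival [marsh [bench [[mine rope] weaver]]]]

Overall it is a kind of weaver (specifically "marsh bench mine rope weaver"); the modifier is "festival".
"marsh bench mine rope weaver" → head "weaver" (specifically "bench mine rope weaver"), modifier "marsh".
"bench mine rope weaver" → head "weaver" (specifically "mine rope weaver"), modifier "bench".
"mine rope weaver" → head "weaver", modifier "mine rope".
"mine rope" → head "rope", modifier "mine".
Assembled: [festival [marsh [bench [[mine rope] weaver]]]].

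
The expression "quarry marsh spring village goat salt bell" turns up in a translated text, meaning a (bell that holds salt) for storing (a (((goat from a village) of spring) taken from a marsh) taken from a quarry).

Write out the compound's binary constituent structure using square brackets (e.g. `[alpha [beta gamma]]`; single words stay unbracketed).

At the top level: head "bell" (specifically "salt bell"); modifier "quarry marsh spring village goat".
Inside "quarry marsh spring village goat": head "goat" (specifically "marsh spring village goat"), modifier "quarry".
Inside "marsh spring village goat": head "goat" (specifically "spring village goat"), modifier "marsh".
Inside "spring village goat": head "goat" (specifically "village goat"), modifier "spring".
Inside "village goat": head "goat", modifier "village".
Inside "salt bell": head "bell", modifier "salt".
Assembled: [[quarry [marsh [spring [village goat]]]] [salt bell]].

[[quarry [marsh [spring [village goat]]]] [salt bell]]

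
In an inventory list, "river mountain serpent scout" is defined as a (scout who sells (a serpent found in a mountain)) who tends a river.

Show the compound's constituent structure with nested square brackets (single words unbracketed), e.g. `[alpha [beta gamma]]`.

[river [[mountain serpent] scout]]

Whole compound: head "scout" (specifically "mountain serpent scout"), modifier "river".
"mountain serpent scout" → head "scout", modifier "mountain serpent".
"mountain serpent" → head "serpent", modifier "mountain".
So the structure is [river [[mountain serpent] scout]].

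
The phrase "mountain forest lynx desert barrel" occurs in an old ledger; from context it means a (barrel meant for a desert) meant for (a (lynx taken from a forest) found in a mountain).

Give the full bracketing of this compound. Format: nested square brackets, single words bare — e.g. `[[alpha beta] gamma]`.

[[mountain [forest lynx]] [desert barrel]]

The outermost head in the paraphrase is "barrel" (specifically "desert barrel"), modified by "mountain forest lynx".
Inside "mountain forest lynx": head "lynx" (specifically "forest lynx"), modifier "mountain".
Inside "forest lynx": head "lynx", modifier "forest".
Inside "desert barrel": head "barrel", modifier "desert".
Putting it together: [[mountain [forest lynx]] [desert barrel]].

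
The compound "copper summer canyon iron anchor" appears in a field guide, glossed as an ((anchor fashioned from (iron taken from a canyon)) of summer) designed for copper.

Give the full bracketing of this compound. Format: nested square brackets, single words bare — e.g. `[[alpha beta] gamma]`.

[copper [summer [[canyon iron] anchor]]]

Overall it is a kind of anchor (specifically "summer canyon iron anchor"); the modifier is "copper".
Within "summer canyon iron anchor", the head is "anchor" (specifically "canyon iron anchor") and the modifier is "summer".
Within "canyon iron anchor", the head is "anchor" and the modifier is "canyon iron".
Within "canyon iron", the head is "iron" and the modifier is "canyon".
So the structure is [copper [summer [[canyon iron] anchor]]].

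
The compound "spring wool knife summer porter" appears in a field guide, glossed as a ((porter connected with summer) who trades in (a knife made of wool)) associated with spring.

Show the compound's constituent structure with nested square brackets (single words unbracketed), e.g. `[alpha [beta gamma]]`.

[spring [[wool knife] [summer porter]]]

The outermost head in the paraphrase is "porter" (specifically "wool knife summer porter"), modified by "spring".
Within "wool knife summer porter", the head is "porter" (specifically "summer porter") and the modifier is "wool knife".
Within "wool knife", the head is "knife" and the modifier is "wool".
Within "summer porter", the head is "porter" and the modifier is "summer".
Assembled: [spring [[wool knife] [summer porter]]].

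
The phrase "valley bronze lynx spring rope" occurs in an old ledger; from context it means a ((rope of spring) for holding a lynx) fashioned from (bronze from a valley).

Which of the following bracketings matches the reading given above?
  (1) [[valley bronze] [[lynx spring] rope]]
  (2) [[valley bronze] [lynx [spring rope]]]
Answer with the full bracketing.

[[valley bronze] [lynx [spring rope]]]

The paraphrase's head is the "rope" part ("lynx spring rope"); its modifier is "valley bronze".
That top-level split, carried through the inner groups, gives [[valley bronze] [lynx [spring rope]]].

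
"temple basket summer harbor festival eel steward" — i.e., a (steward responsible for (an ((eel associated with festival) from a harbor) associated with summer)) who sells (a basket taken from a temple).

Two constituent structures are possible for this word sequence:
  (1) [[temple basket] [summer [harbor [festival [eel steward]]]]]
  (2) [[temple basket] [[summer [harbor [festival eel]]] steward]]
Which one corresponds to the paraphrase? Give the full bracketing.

[[temple basket] [[summer [harbor [festival eel]]] steward]]

The paraphrase's head is the "steward" part ("summer harbor festival eel steward"); its modifier is "temple basket".
That top-level split, carried through the inner groups, gives [[temple basket] [[summer [harbor [festival eel]]] steward]].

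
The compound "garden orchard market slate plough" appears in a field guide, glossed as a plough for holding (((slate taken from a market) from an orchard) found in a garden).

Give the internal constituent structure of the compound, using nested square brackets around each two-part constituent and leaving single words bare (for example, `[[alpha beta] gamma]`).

Overall it is a kind of plough; the modifier is "garden orchard market slate".
Inside "garden orchard market slate": head "slate" (specifically "orchard market slate"), modifier "garden".
Inside "orchard market slate": head "slate" (specifically "market slate"), modifier "orchard".
Inside "market slate": head "slate", modifier "market".
Assembled: [[garden [orchard [market slate]]] plough].

[[garden [orchard [market slate]]] plough]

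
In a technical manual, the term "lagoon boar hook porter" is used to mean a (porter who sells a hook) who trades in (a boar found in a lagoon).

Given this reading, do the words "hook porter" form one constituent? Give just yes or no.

The paraphrase groups the words so that "hook porter" is one unit: it corresponds to a single parenthesized sub-phrase.
The full structure is [[lagoon boar] [hook porter]], in which [hook porter] is a constituent.

yes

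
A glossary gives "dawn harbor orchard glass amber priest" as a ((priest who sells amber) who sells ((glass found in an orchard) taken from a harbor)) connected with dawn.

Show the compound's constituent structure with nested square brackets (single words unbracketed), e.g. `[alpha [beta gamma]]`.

Overall it is a kind of priest (specifically "harbor orchard glass amber priest"); the modifier is "dawn".
Within "harbor orchard glass amber priest", the head is "priest" (specifically "amber priest") and the modifier is "harbor orchard glass".
Within "harbor orchard glass", the head is "glass" (specifically "orchard glass") and the modifier is "harbor".
Within "orchard glass", the head is "glass" and the modifier is "orchard".
Within "amber priest", the head is "priest" and the modifier is "amber".
Assembled: [dawn [[harbor [orchard glass]] [amber priest]]].

[dawn [[harbor [orchard glass]] [amber priest]]]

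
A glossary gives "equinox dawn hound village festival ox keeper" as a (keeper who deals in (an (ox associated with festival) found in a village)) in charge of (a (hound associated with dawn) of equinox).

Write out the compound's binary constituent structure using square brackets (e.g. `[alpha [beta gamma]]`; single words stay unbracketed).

[[equinox [dawn hound]] [[village [festival ox]] keeper]]

The outermost head in the paraphrase is "keeper" (specifically "village festival ox keeper"), modified by "equinox dawn hound".
"equinox dawn hound" → head "hound" (specifically "dawn hound"), modifier "equinox".
"dawn hound" → head "hound", modifier "dawn".
"village festival ox keeper" → head "keeper", modifier "village festival ox".
"village festival ox" → head "ox" (specifically "festival ox"), modifier "village".
"festival ox" → head "ox", modifier "festival".
Assembled: [[equinox [dawn hound]] [[village [festival ox]] keeper]].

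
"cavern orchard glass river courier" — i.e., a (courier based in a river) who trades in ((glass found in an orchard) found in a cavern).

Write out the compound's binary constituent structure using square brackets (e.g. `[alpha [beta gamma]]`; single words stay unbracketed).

[[cavern [orchard glass]] [river courier]]

The outermost head in the paraphrase is "courier" (specifically "river courier"), modified by "cavern orchard glass".
Inside "cavern orchard glass": head "glass" (specifically "orchard glass"), modifier "cavern".
Inside "orchard glass": head "glass", modifier "orchard".
Inside "river courier": head "courier", modifier "river".
So the structure is [[cavern [orchard glass]] [river courier]].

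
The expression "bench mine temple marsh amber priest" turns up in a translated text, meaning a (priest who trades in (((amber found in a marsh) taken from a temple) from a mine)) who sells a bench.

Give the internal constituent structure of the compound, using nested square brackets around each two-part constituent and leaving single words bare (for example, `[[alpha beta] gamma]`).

At the top level: head "priest" (specifically "mine temple marsh amber priest"); modifier "bench".
Inside "mine temple marsh amber priest": head "priest", modifier "mine temple marsh amber".
Inside "mine temple marsh amber": head "amber" (specifically "temple marsh amber"), modifier "mine".
Inside "temple marsh amber": head "amber" (specifically "marsh amber"), modifier "temple".
Inside "marsh amber": head "amber", modifier "marsh".
So the structure is [bench [[mine [temple [marsh amber]]] priest]].

[bench [[mine [temple [marsh amber]]] priest]]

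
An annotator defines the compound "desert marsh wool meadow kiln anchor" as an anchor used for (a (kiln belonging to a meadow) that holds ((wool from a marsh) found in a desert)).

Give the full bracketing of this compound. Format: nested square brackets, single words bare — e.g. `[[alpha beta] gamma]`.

[[[desert [marsh wool]] [meadow kiln]] anchor]

Overall it is a kind of anchor; the modifier is "desert marsh wool meadow kiln".
Inside "desert marsh wool meadow kiln": head "kiln" (specifically "meadow kiln"), modifier "desert marsh wool".
Inside "desert marsh wool": head "wool" (specifically "marsh wool"), modifier "desert".
Inside "marsh wool": head "wool", modifier "marsh".
Inside "meadow kiln": head "kiln", modifier "meadow".
Putting it together: [[[desert [marsh wool]] [meadow kiln]] anchor].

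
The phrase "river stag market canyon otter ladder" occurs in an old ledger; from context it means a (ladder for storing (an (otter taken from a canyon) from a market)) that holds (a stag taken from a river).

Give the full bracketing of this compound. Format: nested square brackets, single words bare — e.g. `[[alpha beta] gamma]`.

[[river stag] [[market [canyon otter]] ladder]]

At the top level: head "ladder" (specifically "market canyon otter ladder"); modifier "river stag".
Within "river stag", the head is "stag" and the modifier is "river".
Within "market canyon otter ladder", the head is "ladder" and the modifier is "market canyon otter".
Within "market canyon otter", the head is "otter" (specifically "canyon otter") and the modifier is "market".
Within "canyon otter", the head is "otter" and the modifier is "canyon".
Putting it together: [[river stag] [[market [canyon otter]] ladder]].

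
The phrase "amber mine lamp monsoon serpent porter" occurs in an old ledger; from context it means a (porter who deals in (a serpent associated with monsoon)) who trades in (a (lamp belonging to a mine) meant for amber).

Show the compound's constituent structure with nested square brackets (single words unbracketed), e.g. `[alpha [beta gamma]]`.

[[amber [mine lamp]] [[monsoon serpent] porter]]

Overall it is a kind of porter (specifically "monsoon serpent porter"); the modifier is "amber mine lamp".
Within "amber mine lamp", the head is "lamp" (specifically "mine lamp") and the modifier is "amber".
Within "mine lamp", the head is "lamp" and the modifier is "mine".
Within "monsoon serpent porter", the head is "porter" and the modifier is "monsoon serpent".
Within "monsoon serpent", the head is "serpent" and the modifier is "monsoon".
Putting it together: [[amber [mine lamp]] [[monsoon serpent] porter]].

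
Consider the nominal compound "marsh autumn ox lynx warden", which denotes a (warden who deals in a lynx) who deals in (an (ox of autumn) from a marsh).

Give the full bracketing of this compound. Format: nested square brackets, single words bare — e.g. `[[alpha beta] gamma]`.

Overall it is a kind of warden (specifically "lynx warden"); the modifier is "marsh autumn ox".
Within "marsh autumn ox", the head is "ox" (specifically "autumn ox") and the modifier is "marsh".
Within "autumn ox", the head is "ox" and the modifier is "autumn".
Within "lynx warden", the head is "warden" and the modifier is "lynx".
So the structure is [[marsh [autumn ox]] [lynx warden]].

[[marsh [autumn ox]] [lynx warden]]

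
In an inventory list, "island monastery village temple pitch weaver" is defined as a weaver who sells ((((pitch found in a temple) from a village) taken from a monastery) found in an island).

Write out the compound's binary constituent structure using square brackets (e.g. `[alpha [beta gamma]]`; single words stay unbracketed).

Whole compound: head "weaver", modifier "island monastery village temple pitch".
Inside "island monastery village temple pitch": head "pitch" (specifically "monastery village temple pitch"), modifier "island".
Inside "monastery village temple pitch": head "pitch" (specifically "village temple pitch"), modifier "monastery".
Inside "village temple pitch": head "pitch" (specifically "temple pitch"), modifier "village".
Inside "temple pitch": head "pitch", modifier "temple".
So the structure is [[island [monastery [village [temple pitch]]]] weaver].

[[island [monastery [village [temple pitch]]]] weaver]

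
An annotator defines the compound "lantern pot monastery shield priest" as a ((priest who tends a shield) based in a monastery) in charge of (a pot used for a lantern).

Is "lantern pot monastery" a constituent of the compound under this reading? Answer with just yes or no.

The top-level split is [lantern pot] [monastery shield priest]; the full structure is [[lantern pot] [monastery [shield priest]]].
"lantern pot monastery" straddles a constituent boundary, so it is not a single unit.

no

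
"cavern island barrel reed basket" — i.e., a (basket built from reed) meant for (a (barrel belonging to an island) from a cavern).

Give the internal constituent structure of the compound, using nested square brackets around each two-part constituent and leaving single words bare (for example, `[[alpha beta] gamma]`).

The outermost head in the paraphrase is "basket" (specifically "reed basket"), modified by "cavern island barrel".
Inside "cavern island barrel": head "barrel" (specifically "island barrel"), modifier "cavern".
Inside "island barrel": head "barrel", modifier "island".
Inside "reed basket": head "basket", modifier "reed".
So the structure is [[cavern [island barrel]] [reed basket]].

[[cavern [island barrel]] [reed basket]]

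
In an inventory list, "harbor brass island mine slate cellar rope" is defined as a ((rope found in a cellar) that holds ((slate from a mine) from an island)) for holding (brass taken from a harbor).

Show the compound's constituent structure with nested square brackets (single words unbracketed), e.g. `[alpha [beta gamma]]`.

The outermost head in the paraphrase is "rope" (specifically "island mine slate cellar rope"), modified by "harbor brass".
Inside "harbor brass": head "brass", modifier "harbor".
Inside "island mine slate cellar rope": head "rope" (specifically "cellar rope"), modifier "island mine slate".
Inside "island mine slate": head "slate" (specifically "mine slate"), modifier "island".
Inside "mine slate": head "slate", modifier "mine".
Inside "cellar rope": head "rope", modifier "cellar".
Putting it together: [[harbor brass] [[island [mine slate]] [cellar rope]]].

[[harbor brass] [[island [mine slate]] [cellar rope]]]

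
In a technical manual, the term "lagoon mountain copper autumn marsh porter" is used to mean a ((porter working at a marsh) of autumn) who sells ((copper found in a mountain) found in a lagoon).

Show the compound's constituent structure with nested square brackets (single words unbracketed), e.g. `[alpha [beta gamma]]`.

[[lagoon [mountain copper]] [autumn [marsh porter]]]

At the top level: head "porter" (specifically "autumn marsh porter"); modifier "lagoon mountain copper".
Within "lagoon mountain copper", the head is "copper" (specifically "mountain copper") and the modifier is "lagoon".
Within "mountain copper", the head is "copper" and the modifier is "mountain".
Within "autumn marsh porter", the head is "porter" (specifically "marsh porter") and the modifier is "autumn".
Within "marsh porter", the head is "porter" and the modifier is "marsh".
So the structure is [[lagoon [mountain copper]] [autumn [marsh porter]]].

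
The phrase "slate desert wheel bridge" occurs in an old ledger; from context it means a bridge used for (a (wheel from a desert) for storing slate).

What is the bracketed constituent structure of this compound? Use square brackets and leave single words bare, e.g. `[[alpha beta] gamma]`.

Whole compound: head "bridge", modifier "slate desert wheel".
"slate desert wheel" → head "wheel" (specifically "desert wheel"), modifier "slate".
"desert wheel" → head "wheel", modifier "desert".
So the structure is [[slate [desert wheel]] bridge].

[[slate [desert wheel]] bridge]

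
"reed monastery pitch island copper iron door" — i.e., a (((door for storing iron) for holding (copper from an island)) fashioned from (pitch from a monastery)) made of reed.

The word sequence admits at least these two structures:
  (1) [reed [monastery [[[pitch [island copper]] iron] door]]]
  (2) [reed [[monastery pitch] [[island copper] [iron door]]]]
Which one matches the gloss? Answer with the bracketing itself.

[reed [[monastery pitch] [[island copper] [iron door]]]]

The paraphrase's head is the "door" part ("monastery pitch island copper iron door"); its modifier is "reed".
That top-level split, carried through the inner groups, gives [reed [[monastery pitch] [[island copper] [iron door]]]].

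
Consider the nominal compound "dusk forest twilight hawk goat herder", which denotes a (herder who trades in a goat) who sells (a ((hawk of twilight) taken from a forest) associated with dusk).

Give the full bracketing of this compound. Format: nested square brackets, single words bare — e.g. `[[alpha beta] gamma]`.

[[dusk [forest [twilight hawk]]] [goat herder]]

Overall it is a kind of herder (specifically "goat herder"); the modifier is "dusk forest twilight hawk".
Within "dusk forest twilight hawk", the head is "hawk" (specifically "forest twilight hawk") and the modifier is "dusk".
Within "forest twilight hawk", the head is "hawk" (specifically "twilight hawk") and the modifier is "forest".
Within "twilight hawk", the head is "hawk" and the modifier is "twilight".
Within "goat herder", the head is "herder" and the modifier is "goat".
Putting it together: [[dusk [forest [twilight hawk]]] [goat herder]].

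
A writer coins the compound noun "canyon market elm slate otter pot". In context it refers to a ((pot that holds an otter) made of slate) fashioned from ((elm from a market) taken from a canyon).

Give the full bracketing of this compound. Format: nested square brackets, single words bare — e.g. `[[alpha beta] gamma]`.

Overall it is a kind of pot (specifically "slate otter pot"); the modifier is "canyon market elm".
Inside "canyon market elm": head "elm" (specifically "market elm"), modifier "canyon".
Inside "market elm": head "elm", modifier "market".
Inside "slate otter pot": head "pot" (specifically "otter pot"), modifier "slate".
Inside "otter pot": head "pot", modifier "otter".
Putting it together: [[canyon [market elm]] [slate [otter pot]]].

[[canyon [market elm]] [slate [otter pot]]]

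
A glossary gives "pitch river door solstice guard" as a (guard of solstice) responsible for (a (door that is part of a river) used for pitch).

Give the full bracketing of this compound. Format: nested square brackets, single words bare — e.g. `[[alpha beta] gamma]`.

At the top level: head "guard" (specifically "solstice guard"); modifier "pitch river door".
Inside "pitch river door": head "door" (specifically "river door"), modifier "pitch".
Inside "river door": head "door", modifier "river".
Inside "solstice guard": head "guard", modifier "solstice".
Putting it together: [[pitch [river door]] [solstice guard]].

[[pitch [river door]] [solstice guard]]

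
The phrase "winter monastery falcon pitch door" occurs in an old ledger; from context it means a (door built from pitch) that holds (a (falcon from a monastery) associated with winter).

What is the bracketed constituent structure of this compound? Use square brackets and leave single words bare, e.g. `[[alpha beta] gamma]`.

Overall it is a kind of door (specifically "pitch door"); the modifier is "winter monastery falcon".
Inside "winter monastery falcon": head "falcon" (specifically "monastery falcon"), modifier "winter".
Inside "monastery falcon": head "falcon", modifier "monastery".
Inside "pitch door": head "door", modifier "pitch".
So the structure is [[winter [monastery falcon]] [pitch door]].

[[winter [monastery falcon]] [pitch door]]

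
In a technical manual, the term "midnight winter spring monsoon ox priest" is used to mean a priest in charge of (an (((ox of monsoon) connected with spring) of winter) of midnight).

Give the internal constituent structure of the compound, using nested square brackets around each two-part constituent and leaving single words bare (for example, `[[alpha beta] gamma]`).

[[midnight [winter [spring [monsoon ox]]]] priest]

Overall it is a kind of priest; the modifier is "midnight winter spring monsoon ox".
"midnight winter spring monsoon ox" → head "ox" (specifically "winter spring monsoon ox"), modifier "midnight".
"winter spring monsoon ox" → head "ox" (specifically "spring monsoon ox"), modifier "winter".
"spring monsoon ox" → head "ox" (specifically "monsoon ox"), modifier "spring".
"monsoon ox" → head "ox", modifier "monsoon".
So the structure is [[midnight [winter [spring [monsoon ox]]]] priest].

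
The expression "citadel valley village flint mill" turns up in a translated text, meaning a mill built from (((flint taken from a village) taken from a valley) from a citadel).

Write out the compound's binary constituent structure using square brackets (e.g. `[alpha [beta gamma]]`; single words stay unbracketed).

[[citadel [valley [village flint]]] mill]

Overall it is a kind of mill; the modifier is "citadel valley village flint".
Inside "citadel valley village flint": head "flint" (specifically "valley village flint"), modifier "citadel".
Inside "valley village flint": head "flint" (specifically "village flint"), modifier "valley".
Inside "village flint": head "flint", modifier "village".
So the structure is [[citadel [valley [village flint]]] mill].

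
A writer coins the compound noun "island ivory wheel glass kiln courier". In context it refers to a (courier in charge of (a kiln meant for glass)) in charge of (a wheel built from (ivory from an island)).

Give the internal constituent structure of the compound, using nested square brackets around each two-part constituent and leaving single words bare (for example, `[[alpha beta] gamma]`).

At the top level: head "courier" (specifically "glass kiln courier"); modifier "island ivory wheel".
"island ivory wheel" → head "wheel", modifier "island ivory".
"island ivory" → head "ivory", modifier "island".
"glass kiln courier" → head "courier", modifier "glass kiln".
"glass kiln" → head "kiln", modifier "glass".
Assembled: [[[island ivory] wheel] [[glass kiln] courier]].

[[[island ivory] wheel] [[glass kiln] courier]]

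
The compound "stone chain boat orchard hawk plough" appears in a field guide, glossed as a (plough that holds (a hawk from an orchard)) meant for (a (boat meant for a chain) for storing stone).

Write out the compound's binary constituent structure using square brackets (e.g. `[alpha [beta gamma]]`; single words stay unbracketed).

Whole compound: head "plough" (specifically "orchard hawk plough"), modifier "stone chain boat".
Inside "stone chain boat": head "boat" (specifically "chain boat"), modifier "stone".
Inside "chain boat": head "boat", modifier "chain".
Inside "orchard hawk plough": head "plough", modifier "orchard hawk".
Inside "orchard hawk": head "hawk", modifier "orchard".
So the structure is [[stone [chain boat]] [[orchard hawk] plough]].

[[stone [chain boat]] [[orchard hawk] plough]]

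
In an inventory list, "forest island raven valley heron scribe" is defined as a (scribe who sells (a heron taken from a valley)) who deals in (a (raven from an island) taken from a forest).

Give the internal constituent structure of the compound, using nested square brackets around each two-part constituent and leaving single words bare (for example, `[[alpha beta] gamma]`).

[[forest [island raven]] [[valley heron] scribe]]

At the top level: head "scribe" (specifically "valley heron scribe"); modifier "forest island raven".
"forest island raven" → head "raven" (specifically "island raven"), modifier "forest".
"island raven" → head "raven", modifier "island".
"valley heron scribe" → head "scribe", modifier "valley heron".
"valley heron" → head "heron", modifier "valley".
So the structure is [[forest [island raven]] [[valley heron] scribe]].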